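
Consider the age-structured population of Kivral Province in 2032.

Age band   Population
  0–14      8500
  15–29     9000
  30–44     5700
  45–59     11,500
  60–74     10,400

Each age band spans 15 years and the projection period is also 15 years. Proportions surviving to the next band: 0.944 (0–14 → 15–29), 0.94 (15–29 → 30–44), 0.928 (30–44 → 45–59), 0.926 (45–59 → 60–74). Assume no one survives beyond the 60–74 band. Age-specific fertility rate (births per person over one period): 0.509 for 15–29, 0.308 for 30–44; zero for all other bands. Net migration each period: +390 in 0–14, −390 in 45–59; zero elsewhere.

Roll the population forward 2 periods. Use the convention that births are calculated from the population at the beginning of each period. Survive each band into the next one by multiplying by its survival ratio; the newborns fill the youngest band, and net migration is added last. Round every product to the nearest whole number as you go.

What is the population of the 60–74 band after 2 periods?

4537

Period 1:
Births: 9000 × 0.509 = 4581 ; 5700 × 0.308 = 1756 — total 6337
15–29: 8500 × 0.944 = 8024
30–44: 9000 × 0.94 = 8460
45–59: 5700 × 0.928 = 5290
60–74: 11500 × 0.926 = 10649
Net migration: 0–14 + 390 → 6727; 45–59 − 390 → 4900
→ [6727, 8024, 8460, 4900, 10649]
Period 2:
Births: 8024 × 0.509 = 4084 ; 8460 × 0.308 = 2606 — total 6690
15–29: 6727 × 0.944 = 6350
30–44: 8024 × 0.94 = 7543
45–59: 8460 × 0.928 = 7851
60–74: 4900 × 0.926 = 4537
Net migration: 0–14 + 390 → 7080; 45–59 − 390 → 7461
→ [7080, 6350, 7543, 7461, 4537]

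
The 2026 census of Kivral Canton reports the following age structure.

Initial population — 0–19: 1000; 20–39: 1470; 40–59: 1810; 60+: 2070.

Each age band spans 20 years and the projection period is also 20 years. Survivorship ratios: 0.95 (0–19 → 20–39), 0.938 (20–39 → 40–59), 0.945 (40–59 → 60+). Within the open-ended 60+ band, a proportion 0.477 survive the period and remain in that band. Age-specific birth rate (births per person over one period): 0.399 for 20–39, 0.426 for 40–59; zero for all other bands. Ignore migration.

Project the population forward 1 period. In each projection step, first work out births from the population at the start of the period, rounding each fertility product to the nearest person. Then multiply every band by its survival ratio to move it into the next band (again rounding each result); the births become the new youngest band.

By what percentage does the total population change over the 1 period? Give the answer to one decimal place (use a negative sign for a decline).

Numbering the groups 1..4 from youngest to oldest:
Period 1.
Births: 1470 * 0.399 = 587, 1810 * 0.426 = 771 → total 1358
Group 2: 1000 * 0.95 = 950
Group 3: 1470 * 0.938 = 1379
Group 4: 1810 * 0.945 + 2070 * 0.477 = 1710 + 987 = 2697
→ [1358, 950, 1379, 2697]
Total: 6350 → 6384; change = 34; percentage change = 0.5%

0.5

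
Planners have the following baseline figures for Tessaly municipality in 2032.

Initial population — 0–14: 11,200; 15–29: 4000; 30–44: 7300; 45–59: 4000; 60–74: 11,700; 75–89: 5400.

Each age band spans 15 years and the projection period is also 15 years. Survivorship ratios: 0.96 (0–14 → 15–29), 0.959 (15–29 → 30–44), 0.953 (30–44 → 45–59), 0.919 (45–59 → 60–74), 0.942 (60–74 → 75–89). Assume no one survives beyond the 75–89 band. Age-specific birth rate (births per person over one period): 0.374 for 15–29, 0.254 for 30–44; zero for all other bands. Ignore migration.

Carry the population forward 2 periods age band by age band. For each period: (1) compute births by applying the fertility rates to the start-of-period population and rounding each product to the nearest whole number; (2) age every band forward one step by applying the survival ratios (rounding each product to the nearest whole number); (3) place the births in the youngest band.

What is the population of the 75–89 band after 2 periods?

Period 1:
Births: 4000 × 0.374 = 1496  |  7300 × 0.254 = 1854 → 3350
15–29: 11200 × 0.96 = 10752
30–44: 4000 × 0.959 = 3836
45–59: 7300 × 0.953 = 6957
60–74: 4000 × 0.919 = 3676
75–89: 11700 × 0.942 = 11021
→ [3350, 10752, 3836, 6957, 3676, 11021]
Period 2:
Births: 10752 × 0.374 = 4021  |  3836 × 0.254 = 974 → 4995
15–29: 3350 × 0.96 = 3216
30–44: 10752 × 0.959 = 10311
45–59: 3836 × 0.953 = 3656
60–74: 6957 × 0.919 = 6393
75–89: 3676 × 0.942 = 3463
→ [4995, 3216, 10311, 3656, 6393, 3463]

3463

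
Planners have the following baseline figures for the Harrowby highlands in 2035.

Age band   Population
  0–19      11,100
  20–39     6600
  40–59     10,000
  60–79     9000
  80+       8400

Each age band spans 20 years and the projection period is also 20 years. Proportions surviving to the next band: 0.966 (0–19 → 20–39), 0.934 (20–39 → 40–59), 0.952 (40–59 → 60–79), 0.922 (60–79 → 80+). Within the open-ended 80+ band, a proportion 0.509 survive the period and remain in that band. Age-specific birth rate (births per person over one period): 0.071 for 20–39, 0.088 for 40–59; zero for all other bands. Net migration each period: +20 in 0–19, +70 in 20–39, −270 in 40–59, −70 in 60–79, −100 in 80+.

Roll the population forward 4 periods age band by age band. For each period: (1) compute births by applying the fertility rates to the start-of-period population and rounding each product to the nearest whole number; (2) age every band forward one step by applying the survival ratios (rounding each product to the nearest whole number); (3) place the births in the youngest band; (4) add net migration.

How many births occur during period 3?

962

Let band 1 be 0–19 through band 5 = 80+.
Period 1.
Births: 6600 × 0.071 = 469 ; 10000 × 0.088 = 880 → total 1349
Band 2: 11100 × 0.966 = 10723
Band 3: 6600 × 0.934 = 6164
Band 4: 10000 × 0.952 = 9520
Band 5: 9000 × 0.922 + 8400 × 0.509 = 8298 + 4276 = 12574
Net migration: Band 1 + 20 → 1369; Band 2 + 70 → 10793; Band 3 − 270 → 5894; Band 4 − 70 → 9450; Band 5 − 100 → 12474
Population now: 0–19=1369, 20–39=10793, 40–59=5894, 60–79=9450, 80+=12474
Period 2.
Births: 10793 × 0.071 = 766 ; 5894 × 0.088 = 519 → total 1285
Band 2: 1369 × 0.966 = 1322
Band 3: 10793 × 0.934 = 10081
Band 4: 5894 × 0.952 = 5611
Band 5: 9450 × 0.922 + 12474 × 0.509 = 8713 + 6349 = 15062
Net migration: Band 1 + 20 → 1305; Band 2 + 70 → 1392; Band 3 − 270 → 9811; Band 4 − 70 → 5541; Band 5 − 100 → 14962
Population now: 0–19=1305, 20–39=1392, 40–59=9811, 60–79=5541, 80+=14962
Period 3.
Births: 1392 × 0.071 = 99 ; 9811 × 0.088 = 863 → total 962
Band 2: 1305 × 0.966 = 1261
Band 3: 1392 × 0.934 = 1300
Band 4: 9811 × 0.952 = 9340
Band 5: 5541 × 0.922 + 14962 × 0.509 = 5109 + 7616 = 12725
Net migration: Band 1 + 20 → 982; Band 2 + 70 → 1331; Band 3 − 270 → 1030; Band 4 − 70 → 9270; Band 5 − 100 → 12625
Population now: 0–19=982, 20–39=1331, 40–59=1030, 60–79=9270, 80+=12625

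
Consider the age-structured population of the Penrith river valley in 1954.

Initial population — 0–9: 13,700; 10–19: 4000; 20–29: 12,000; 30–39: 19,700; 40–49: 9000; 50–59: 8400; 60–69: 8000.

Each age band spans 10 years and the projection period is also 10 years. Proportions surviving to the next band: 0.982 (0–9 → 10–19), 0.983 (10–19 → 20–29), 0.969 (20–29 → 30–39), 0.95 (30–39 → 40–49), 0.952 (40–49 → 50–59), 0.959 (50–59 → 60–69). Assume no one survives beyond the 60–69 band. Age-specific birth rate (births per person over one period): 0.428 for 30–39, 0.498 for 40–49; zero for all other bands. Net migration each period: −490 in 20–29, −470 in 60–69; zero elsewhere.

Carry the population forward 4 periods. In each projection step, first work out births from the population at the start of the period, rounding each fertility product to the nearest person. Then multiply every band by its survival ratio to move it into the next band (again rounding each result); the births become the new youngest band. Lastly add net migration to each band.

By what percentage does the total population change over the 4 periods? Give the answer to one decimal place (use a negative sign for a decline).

-15.9

Let band 1 be 0–9 through band 7 = 60–69.
— Period 1 —
Births: 19700 * 0.428 = 8432, 9000 * 0.498 = 4482 → 12914
Band 2: 13700 * 0.982 = 13453
Band 3: 4000 * 0.983 = 3932
Band 4: 12000 * 0.969 = 11628
Band 5: 19700 * 0.95 = 18715
Band 6: 9000 * 0.952 = 8568
Band 7: 8400 * 0.959 = 8056
Net migration: Band 3 − 490 → 3442; Band 7 − 470 → 7586
End of period: [12914, 13453, 3442, 11628, 18715, 8568, 7586]
— Period 2 —
Births: 11628 * 0.428 = 4977, 18715 * 0.498 = 9320 → 14297
Band 2: 12914 * 0.982 = 12682
Band 3: 13453 * 0.983 = 13224
Band 4: 3442 * 0.969 = 3335
Band 5: 11628 * 0.95 = 11047
Band 6: 18715 * 0.952 = 17817
Band 7: 8568 * 0.959 = 8217
Net migration: Band 3 − 490 → 12734; Band 7 − 470 → 7747
End of period: [14297, 12682, 12734, 3335, 11047, 17817, 7747]
— Period 3 —
Births: 3335 * 0.428 = 1427, 11047 * 0.498 = 5501 → 6928
Band 2: 14297 * 0.982 = 14040
Band 3: 12682 * 0.983 = 12466
Band 4: 12734 * 0.969 = 12339
Band 5: 3335 * 0.95 = 3168
Band 6: 11047 * 0.952 = 10517
Band 7: 17817 * 0.959 = 17087
Net migration: Band 3 − 490 → 11976; Band 7 − 470 → 16617
End of period: [6928, 14040, 11976, 12339, 3168, 10517, 16617]
— Period 4 —
Births: 12339 * 0.428 = 5281, 3168 * 0.498 = 1578 → 6859
Band 2: 6928 * 0.982 = 6803
Band 3: 14040 * 0.983 = 13801
Band 4: 11976 * 0.969 = 11605
Band 5: 12339 * 0.95 = 11722
Band 6: 3168 * 0.952 = 3016
Band 7: 10517 * 0.959 = 10086
Net migration: Band 3 − 490 → 13311; Band 7 − 470 → 9616
End of period: [6859, 6803, 13311, 11605, 11722, 3016, 9616]
Total: 74800 → 62932; change = -11868; percentage change = -15.9%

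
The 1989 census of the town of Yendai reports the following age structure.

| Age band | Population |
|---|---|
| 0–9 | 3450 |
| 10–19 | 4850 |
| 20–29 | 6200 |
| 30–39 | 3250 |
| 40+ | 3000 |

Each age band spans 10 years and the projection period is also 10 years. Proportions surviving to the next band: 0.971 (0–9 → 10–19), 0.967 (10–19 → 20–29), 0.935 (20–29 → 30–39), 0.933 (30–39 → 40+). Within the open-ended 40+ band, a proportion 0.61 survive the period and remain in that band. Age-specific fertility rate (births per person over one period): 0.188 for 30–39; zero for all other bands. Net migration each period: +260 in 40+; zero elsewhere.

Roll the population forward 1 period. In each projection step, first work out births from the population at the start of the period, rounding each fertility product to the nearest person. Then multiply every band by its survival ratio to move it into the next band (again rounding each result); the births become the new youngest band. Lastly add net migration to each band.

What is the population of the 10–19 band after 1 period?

Period 1.
Births: 3250 × 0.188 = 611
10–19: 3450 × 0.971 = 3350
20–29: 4850 × 0.967 = 4690
30–39: 6200 × 0.935 = 5797
40+: 3250 × 0.933 + 3000 × 0.61 = 3032 + 1830 = 4862
Net migration: 40+ + 260 → 5122
End of period: [611, 3350, 4690, 5797, 5122]

3350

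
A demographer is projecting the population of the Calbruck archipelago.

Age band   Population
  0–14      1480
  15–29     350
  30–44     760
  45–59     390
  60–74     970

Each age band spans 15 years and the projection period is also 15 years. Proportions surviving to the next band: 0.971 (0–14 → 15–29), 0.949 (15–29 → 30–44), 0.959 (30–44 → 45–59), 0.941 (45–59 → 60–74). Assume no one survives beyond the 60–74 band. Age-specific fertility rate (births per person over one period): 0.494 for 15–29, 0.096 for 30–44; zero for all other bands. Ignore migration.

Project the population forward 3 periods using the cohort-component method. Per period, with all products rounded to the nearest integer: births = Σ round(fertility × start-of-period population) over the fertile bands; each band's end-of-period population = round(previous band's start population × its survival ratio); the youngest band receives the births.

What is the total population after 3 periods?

(Groups numbered youngest = 1 to oldest = 5.)
[period 1]
Births: 350 × 0.494 = 173  |  760 × 0.096 = 73 → 246
Group 2: 1480 × 0.971 = 1437
Group 3: 350 × 0.949 = 332
Group 4: 760 × 0.959 = 729
Group 5: 390 × 0.941 = 367
Giving 246 / 1437 / 332 / 729 / 367.
[period 2]
Births: 1437 × 0.494 = 710  |  332 × 0.096 = 32 → 742
Group 2: 246 × 0.971 = 239
Group 3: 1437 × 0.949 = 1364
Group 4: 332 × 0.959 = 318
Group 5: 729 × 0.941 = 686
Giving 742 / 239 / 1364 / 318 / 686.
[period 3]
Births: 239 × 0.494 = 118  |  1364 × 0.096 = 131 → 249
Group 2: 742 × 0.971 = 720
Group 3: 239 × 0.949 = 227
Group 4: 1364 × 0.959 = 1308
Group 5: 318 × 0.941 = 299
Giving 249 / 720 / 227 / 1308 / 299.
Total after period 3: 249 + 720 + 227 + 1308 + 299 = 2803

2803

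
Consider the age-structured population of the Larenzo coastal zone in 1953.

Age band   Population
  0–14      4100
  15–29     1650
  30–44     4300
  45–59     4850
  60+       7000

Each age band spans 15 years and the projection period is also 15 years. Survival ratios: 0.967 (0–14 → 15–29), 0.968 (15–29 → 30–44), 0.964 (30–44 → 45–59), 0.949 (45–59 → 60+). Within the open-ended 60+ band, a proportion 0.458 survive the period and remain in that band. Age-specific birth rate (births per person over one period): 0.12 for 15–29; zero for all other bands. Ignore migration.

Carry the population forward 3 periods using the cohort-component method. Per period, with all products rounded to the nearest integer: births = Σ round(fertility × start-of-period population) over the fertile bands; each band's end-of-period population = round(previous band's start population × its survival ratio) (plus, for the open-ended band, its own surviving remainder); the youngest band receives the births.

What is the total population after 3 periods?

9269

Call the bands 1 to 5, youngest first.
Period 1.
Births: 1650 × 0.12 = 198
Band 2: 4100 × 0.967 = 3965
Band 3: 1650 × 0.968 = 1597
Band 4: 4300 × 0.964 = 4145
Band 5: 4850 × 0.949 + 7000 × 0.458 = 4603 + 3206 = 7809
→ [198, 3965, 1597, 4145, 7809]
Period 2.
Births: 3965 × 0.12 = 476
Band 2: 198 × 0.967 = 191
Band 3: 3965 × 0.968 = 3838
Band 4: 1597 × 0.964 = 1540
Band 5: 4145 × 0.949 + 7809 × 0.458 = 3934 + 3577 = 7511
→ [476, 191, 3838, 1540, 7511]
Period 3.
Births: 191 × 0.12 = 23
Band 2: 476 × 0.967 = 460
Band 3: 191 × 0.968 = 185
Band 4: 3838 × 0.964 = 3700
Band 5: 1540 × 0.949 + 7511 × 0.458 = 1461 + 3440 = 4901
→ [23, 460, 185, 3700, 4901]
Total after period 3: 23 + 460 + 185 + 3700 + 4901 = 9269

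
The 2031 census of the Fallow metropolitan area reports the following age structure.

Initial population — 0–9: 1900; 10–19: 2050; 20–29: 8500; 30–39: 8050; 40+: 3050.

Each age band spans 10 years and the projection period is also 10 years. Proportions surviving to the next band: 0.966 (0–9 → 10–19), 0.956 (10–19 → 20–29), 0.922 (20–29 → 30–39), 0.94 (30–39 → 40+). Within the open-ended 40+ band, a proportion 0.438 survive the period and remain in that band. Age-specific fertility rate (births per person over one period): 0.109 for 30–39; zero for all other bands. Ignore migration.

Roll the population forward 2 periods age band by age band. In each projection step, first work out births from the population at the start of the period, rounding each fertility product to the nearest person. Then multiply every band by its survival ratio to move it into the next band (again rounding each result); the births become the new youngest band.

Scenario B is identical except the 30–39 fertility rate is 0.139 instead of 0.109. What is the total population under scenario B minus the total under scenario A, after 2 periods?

[period 1]
Births: 8050 × 0.109 = 877
10–19: 1900 × 0.966 = 1835
20–29: 2050 × 0.956 = 1960
30–39: 8500 × 0.922 = 7837
40+: 8050 × 0.94 + 3050 × 0.438 = 7567 + 1336 = 8903
Population now: 0–9=877, 10–19=1835, 20–29=1960, 30–39=7837, 40+=8903
[period 2]
Births: 7837 × 0.109 = 854
10–19: 877 × 0.966 = 847
20–29: 1835 × 0.956 = 1754
30–39: 1960 × 0.922 = 1807
40+: 7837 × 0.94 + 8903 × 0.438 = 7367 + 3900 = 11267
Population now: 0–9=854, 10–19=847, 20–29=1754, 30–39=1807, 40+=11267
Scenario A total after 2 periods: 16529
Scenario B projection —
[period 1]
Births: 8050 × 0.139 = 1119
10–19: 1900 × 0.966 = 1835
20–29: 2050 × 0.956 = 1960
30–39: 8500 × 0.922 = 7837
40+: 8050 × 0.94 + 3050 × 0.438 = 7567 + 1336 = 8903
Population now: 0–9=1119, 10–19=1835, 20–29=1960, 30–39=7837, 40+=8903
[period 2]
Births: 7837 × 0.139 = 1089
10–19: 1119 × 0.966 = 1081
20–29: 1835 × 0.956 = 1754
30–39: 1960 × 0.922 = 1807
40+: 7837 × 0.94 + 8903 × 0.438 = 7367 + 3900 = 11267
Population now: 0–9=1089, 10–19=1081, 20–29=1754, 30–39=1807, 40+=11267
Scenario B total after 2 periods: 16998
Difference B − A = 16998 − 16529 = 469

469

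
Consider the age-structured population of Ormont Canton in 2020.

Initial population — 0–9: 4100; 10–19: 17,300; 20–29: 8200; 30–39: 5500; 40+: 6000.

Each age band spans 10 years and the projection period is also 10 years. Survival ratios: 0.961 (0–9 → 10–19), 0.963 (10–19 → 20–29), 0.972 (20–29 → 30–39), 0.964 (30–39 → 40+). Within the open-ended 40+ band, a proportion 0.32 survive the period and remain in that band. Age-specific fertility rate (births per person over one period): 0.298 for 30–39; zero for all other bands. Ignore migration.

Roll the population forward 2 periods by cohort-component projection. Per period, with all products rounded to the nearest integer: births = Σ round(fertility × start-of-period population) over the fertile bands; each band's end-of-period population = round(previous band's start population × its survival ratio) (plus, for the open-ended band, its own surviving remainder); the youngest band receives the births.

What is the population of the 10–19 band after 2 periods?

1575

Numbering the groups 1..5 from youngest to oldest:
[period 1]
Births: 5500 * 0.298 = 1639
Group 2: 4100 * 0.961 = 3940
Group 3: 17300 * 0.963 = 16660
Group 4: 8200 * 0.972 = 7970
Group 5: 5500 * 0.964 + 6000 * 0.32 = 5302 + 1920 = 7222
Giving 1639 / 3940 / 16660 / 7970 / 7222.
[period 2]
Births: 7970 * 0.298 = 2375
Group 2: 1639 * 0.961 = 1575
Group 3: 3940 * 0.963 = 3794
Group 4: 16660 * 0.972 = 16194
Group 5: 7970 * 0.964 + 7222 * 0.32 = 7683 + 2311 = 9994
Giving 2375 / 1575 / 3794 / 16194 / 9994.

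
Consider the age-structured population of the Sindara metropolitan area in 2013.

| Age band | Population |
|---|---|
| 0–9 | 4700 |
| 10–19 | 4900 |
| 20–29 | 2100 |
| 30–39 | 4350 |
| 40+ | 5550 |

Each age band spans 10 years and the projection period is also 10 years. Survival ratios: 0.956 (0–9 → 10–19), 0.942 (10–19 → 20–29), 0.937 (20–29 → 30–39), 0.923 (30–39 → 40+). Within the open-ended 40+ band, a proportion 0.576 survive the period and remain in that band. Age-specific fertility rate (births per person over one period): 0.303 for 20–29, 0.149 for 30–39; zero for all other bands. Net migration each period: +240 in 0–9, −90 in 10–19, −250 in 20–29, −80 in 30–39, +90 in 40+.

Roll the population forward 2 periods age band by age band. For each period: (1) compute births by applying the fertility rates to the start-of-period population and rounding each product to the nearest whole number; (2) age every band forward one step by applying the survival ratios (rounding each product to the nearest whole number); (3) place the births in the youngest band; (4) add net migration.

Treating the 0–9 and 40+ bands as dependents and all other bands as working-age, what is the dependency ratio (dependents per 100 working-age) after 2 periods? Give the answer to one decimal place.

85.0

Period 1:
Births: 2100 * 0.303 = 636, 4350 * 0.149 = 648 ⇒ total 1284
10–19: 4700 * 0.956 = 4493
20–29: 4900 * 0.942 = 4616
30–39: 2100 * 0.937 = 1968
40+: 4350 * 0.923 + 5550 * 0.576 = 4015 + 3197 = 7212
Net migration: 0–9 + 240 → 1524; 10–19 − 90 → 4403; 20–29 − 250 → 4366; 30–39 − 80 → 1888; 40+ + 90 → 7302
→ [1524, 4403, 4366, 1888, 7302]
Period 2:
Births: 4366 * 0.303 = 1323, 1888 * 0.149 = 281 ⇒ total 1604
10–19: 1524 * 0.956 = 1457
20–29: 4403 * 0.942 = 4148
30–39: 4366 * 0.937 = 4091
40+: 1888 * 0.923 + 7302 * 0.576 = 1743 + 4206 = 5949
Net migration: 0–9 + 240 → 1844; 10–19 − 90 → 1367; 20–29 − 250 → 3898; 30–39 − 80 → 4011; 40+ + 90 → 6039
→ [1844, 1367, 3898, 4011, 6039]
Dependents (band 0–9 + band 40+) = 1844 + 6039 = 7883; working-age = 9276; ratio = 7883/9276 × 100 = 85.0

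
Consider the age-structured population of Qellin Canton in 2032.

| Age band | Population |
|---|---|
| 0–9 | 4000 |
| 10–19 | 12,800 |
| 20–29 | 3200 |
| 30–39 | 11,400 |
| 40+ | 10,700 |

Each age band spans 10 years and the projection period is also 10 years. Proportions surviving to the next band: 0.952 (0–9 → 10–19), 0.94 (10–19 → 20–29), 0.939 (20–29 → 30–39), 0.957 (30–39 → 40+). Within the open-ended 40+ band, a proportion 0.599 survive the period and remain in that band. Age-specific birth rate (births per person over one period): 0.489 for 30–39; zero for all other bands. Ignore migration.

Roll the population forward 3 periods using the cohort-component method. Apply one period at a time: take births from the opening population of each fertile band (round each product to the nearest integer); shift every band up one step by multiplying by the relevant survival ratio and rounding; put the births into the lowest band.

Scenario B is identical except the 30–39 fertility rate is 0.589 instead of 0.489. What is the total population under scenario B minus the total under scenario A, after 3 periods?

2437

Call the groups 1 to 5, youngest first.
Period 1:
Births: 11400 × 0.489 = 5575
Group 2: 4000 × 0.952 = 3808
Group 3: 12800 × 0.94 = 12032
Group 4: 3200 × 0.939 = 3005
Group 5: 11400 × 0.957 + 10700 × 0.599 = 10910 + 6409 = 17319
End of period: [5575, 3808, 12032, 3005, 17319]
Period 2:
Births: 3005 × 0.489 = 1469
Group 2: 5575 × 0.952 = 5307
Group 3: 3808 × 0.94 = 3580
Group 4: 12032 × 0.939 = 11298
Group 5: 3005 × 0.957 + 17319 × 0.599 = 2876 + 10374 = 13250
End of period: [1469, 5307, 3580, 11298, 13250]
Period 3:
Births: 11298 × 0.489 = 5525
Group 2: 1469 × 0.952 = 1398
Group 3: 5307 × 0.94 = 4989
Group 4: 3580 × 0.939 = 3362
Group 5: 11298 × 0.957 + 13250 × 0.599 = 10812 + 7937 = 18749
End of period: [5525, 1398, 4989, 3362, 18749]
Scenario A total after 3 periods: 34023
Scenario B projection —
Period 1:
Births: 11400 × 0.589 = 6715
Group 2: 4000 × 0.952 = 3808
Group 3: 12800 × 0.94 = 12032
Group 4: 3200 × 0.939 = 3005
Group 5: 11400 × 0.957 + 10700 × 0.599 = 10910 + 6409 = 17319
End of period: [6715, 3808, 12032, 3005, 17319]
Period 2:
Births: 3005 × 0.589 = 1770
Group 2: 6715 × 0.952 = 6393
Group 3: 3808 × 0.94 = 3580
Group 4: 12032 × 0.939 = 11298
Group 5: 3005 × 0.957 + 17319 × 0.599 = 2876 + 10374 = 13250
End of period: [1770, 6393, 3580, 11298, 13250]
Period 3:
Births: 11298 × 0.589 = 6655
Group 2: 1770 × 0.952 = 1685
Group 3: 6393 × 0.94 = 6009
Group 4: 3580 × 0.939 = 3362
Group 5: 11298 × 0.957 + 13250 × 0.599 = 10812 + 7937 = 18749
End of period: [6655, 1685, 6009, 3362, 18749]
Scenario B total after 3 periods: 36460
Difference B − A = 36460 − 34023 = 2437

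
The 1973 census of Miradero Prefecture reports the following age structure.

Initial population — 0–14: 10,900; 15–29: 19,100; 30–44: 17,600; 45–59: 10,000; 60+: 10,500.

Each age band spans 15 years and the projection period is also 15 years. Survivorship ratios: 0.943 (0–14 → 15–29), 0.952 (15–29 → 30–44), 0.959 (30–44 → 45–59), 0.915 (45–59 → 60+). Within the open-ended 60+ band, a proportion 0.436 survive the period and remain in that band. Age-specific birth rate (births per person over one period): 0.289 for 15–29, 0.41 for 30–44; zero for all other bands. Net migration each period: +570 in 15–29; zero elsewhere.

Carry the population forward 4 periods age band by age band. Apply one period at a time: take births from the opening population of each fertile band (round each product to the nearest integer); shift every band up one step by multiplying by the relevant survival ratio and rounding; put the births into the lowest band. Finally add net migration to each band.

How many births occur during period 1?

Period 1:
Births: 19100 × 0.289 = 5520 ; 17600 × 0.41 = 7216 → 12736
15–29: 10900 × 0.943 = 10279
30–44: 19100 × 0.952 = 18183
45–59: 17600 × 0.959 = 16878
60+: 10000 × 0.915 + 10500 × 0.436 = 9150 + 4578 = 13728
Net migration: 15–29 + 570 → 10849
→ [12736, 10849, 18183, 16878, 13728]

12736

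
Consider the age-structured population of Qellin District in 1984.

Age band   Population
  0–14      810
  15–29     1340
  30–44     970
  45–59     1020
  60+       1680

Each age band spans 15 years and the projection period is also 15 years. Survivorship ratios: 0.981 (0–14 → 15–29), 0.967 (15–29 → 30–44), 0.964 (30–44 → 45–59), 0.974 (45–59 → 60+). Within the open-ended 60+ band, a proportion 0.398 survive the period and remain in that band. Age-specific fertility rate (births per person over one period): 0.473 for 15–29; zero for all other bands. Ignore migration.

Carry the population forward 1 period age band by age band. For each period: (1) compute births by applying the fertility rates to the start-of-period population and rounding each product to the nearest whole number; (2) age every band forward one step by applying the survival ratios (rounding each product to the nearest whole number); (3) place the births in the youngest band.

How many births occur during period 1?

Period 1:
Births: 1340 * 0.473 = 634
15–29: 810 * 0.981 = 795
30–44: 1340 * 0.967 = 1296
45–59: 970 * 0.964 = 935
60+: 1020 * 0.974 + 1680 * 0.398 = 993 + 669 = 1662
Population now: 0–14=634, 15–29=795, 30–44=1296, 45–59=935, 60+=1662

634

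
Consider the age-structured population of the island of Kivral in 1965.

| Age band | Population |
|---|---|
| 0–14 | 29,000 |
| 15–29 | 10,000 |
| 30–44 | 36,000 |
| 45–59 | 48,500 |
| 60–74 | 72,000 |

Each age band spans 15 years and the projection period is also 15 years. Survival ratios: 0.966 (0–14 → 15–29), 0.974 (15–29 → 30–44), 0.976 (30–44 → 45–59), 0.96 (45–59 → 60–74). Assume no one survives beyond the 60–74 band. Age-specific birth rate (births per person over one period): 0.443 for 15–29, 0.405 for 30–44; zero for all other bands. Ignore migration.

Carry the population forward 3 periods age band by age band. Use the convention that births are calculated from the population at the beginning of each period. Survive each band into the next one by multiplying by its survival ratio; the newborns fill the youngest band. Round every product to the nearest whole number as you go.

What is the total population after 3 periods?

Numbering the bands 1..5 from youngest to oldest:
Period 1:
Births: 10000 × 0.443 = 4430, 36000 × 0.405 = 14580 — total 19010
Band 2: 29000 × 0.966 = 28014
Band 3: 10000 × 0.974 = 9740
Band 4: 36000 × 0.976 = 35136
Band 5: 48500 × 0.96 = 46560
End of period: [19010, 28014, 9740, 35136, 46560]
Period 2:
Births: 28014 × 0.443 = 12410, 9740 × 0.405 = 3945 — total 16355
Band 2: 19010 × 0.966 = 18364
Band 3: 28014 × 0.974 = 27286
Band 4: 9740 × 0.976 = 9506
Band 5: 35136 × 0.96 = 33731
End of period: [16355, 18364, 27286, 9506, 33731]
Period 3:
Births: 18364 × 0.443 = 8135, 27286 × 0.405 = 11051 — total 19186
Band 2: 16355 × 0.966 = 15799
Band 3: 18364 × 0.974 = 17887
Band 4: 27286 × 0.976 = 26631
Band 5: 9506 × 0.96 = 9126
End of period: [19186, 15799, 17887, 26631, 9126]
Total after period 3: 19186 + 15799 + 17887 + 26631 + 9126 = 88629

88629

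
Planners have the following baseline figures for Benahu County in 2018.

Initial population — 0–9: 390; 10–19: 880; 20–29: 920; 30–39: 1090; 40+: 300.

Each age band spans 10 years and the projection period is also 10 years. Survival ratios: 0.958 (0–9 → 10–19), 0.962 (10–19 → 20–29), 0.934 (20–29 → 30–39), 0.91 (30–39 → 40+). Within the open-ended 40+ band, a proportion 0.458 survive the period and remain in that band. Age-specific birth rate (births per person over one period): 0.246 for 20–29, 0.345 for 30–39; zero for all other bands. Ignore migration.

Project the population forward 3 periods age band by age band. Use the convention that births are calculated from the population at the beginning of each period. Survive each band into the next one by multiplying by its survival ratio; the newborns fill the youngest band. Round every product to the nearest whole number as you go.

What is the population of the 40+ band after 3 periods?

Let band 1 be 0–9 through band 5 = 40+.
[period 1]
Births: 920 × 0.246 = 226  |  1090 × 0.345 = 376 — total 602
Band 2: 390 × 0.958 = 374
Band 3: 880 × 0.962 = 847
Band 4: 920 × 0.934 = 859
Band 5: 1090 × 0.91 + 300 × 0.458 = 992 + 137 = 1129
End of period: [602, 374, 847, 859, 1129]
[period 2]
Births: 847 × 0.246 = 208  |  859 × 0.345 = 296 — total 504
Band 2: 602 × 0.958 = 577
Band 3: 374 × 0.962 = 360
Band 4: 847 × 0.934 = 791
Band 5: 859 × 0.91 + 1129 × 0.458 = 782 + 517 = 1299
End of period: [504, 577, 360, 791, 1299]
[period 3]
Births: 360 × 0.246 = 89  |  791 × 0.345 = 273 — total 362
Band 2: 504 × 0.958 = 483
Band 3: 577 × 0.962 = 555
Band 4: 360 × 0.934 = 336
Band 5: 791 × 0.91 + 1299 × 0.458 = 720 + 595 = 1315
End of period: [362, 483, 555, 336, 1315]

1315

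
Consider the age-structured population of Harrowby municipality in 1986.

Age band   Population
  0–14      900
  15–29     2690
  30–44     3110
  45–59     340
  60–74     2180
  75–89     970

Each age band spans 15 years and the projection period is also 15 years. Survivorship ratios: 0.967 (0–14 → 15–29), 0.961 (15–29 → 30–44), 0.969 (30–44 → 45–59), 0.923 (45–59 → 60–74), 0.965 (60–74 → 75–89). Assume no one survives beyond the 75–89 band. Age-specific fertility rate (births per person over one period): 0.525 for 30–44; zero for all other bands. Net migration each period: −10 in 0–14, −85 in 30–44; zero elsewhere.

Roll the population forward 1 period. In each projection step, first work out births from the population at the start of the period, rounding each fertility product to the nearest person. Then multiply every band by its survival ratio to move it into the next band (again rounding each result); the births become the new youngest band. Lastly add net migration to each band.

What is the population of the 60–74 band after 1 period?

314

Period 1.
Births: 3110 × 0.525 = 1633
15–29: 900 × 0.967 = 870
30–44: 2690 × 0.961 = 2585
45–59: 3110 × 0.969 = 3014
60–74: 340 × 0.923 = 314
75–89: 2180 × 0.965 = 2104
Net migration: 0–14 − 10 → 1623; 30–44 − 85 → 2500
Population now: 0–14=1623, 15–29=870, 30–44=2500, 45–59=3014, 60–74=314, 75–89=2104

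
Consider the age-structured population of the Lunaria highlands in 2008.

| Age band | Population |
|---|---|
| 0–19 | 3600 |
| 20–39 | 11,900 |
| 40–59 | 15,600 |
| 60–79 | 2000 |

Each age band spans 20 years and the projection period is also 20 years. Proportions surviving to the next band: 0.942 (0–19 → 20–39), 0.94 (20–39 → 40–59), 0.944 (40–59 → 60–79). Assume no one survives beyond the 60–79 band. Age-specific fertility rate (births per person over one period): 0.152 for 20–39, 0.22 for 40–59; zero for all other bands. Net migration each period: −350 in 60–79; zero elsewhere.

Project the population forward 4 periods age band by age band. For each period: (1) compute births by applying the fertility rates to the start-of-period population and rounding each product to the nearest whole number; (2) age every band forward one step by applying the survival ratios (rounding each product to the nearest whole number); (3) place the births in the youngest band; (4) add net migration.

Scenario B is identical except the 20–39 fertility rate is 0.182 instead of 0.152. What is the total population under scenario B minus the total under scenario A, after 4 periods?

(Groups numbered youngest = 1 to oldest = 4.)
— Period 1 —
Births: 11900 × 0.152 = 1809 ; 15600 × 0.22 = 3432 → 5241
Group 2: 3600 × 0.942 = 3391
Group 3: 11900 × 0.94 = 11186
Group 4: 15600 × 0.944 = 14726
Net migration: Group 4 − 350 → 14376
Population now: 0–19=5241, 20–39=3391, 40–59=11186, 60–79=14376
— Period 2 —
Births: 3391 × 0.152 = 515 ; 11186 × 0.22 = 2461 → 2976
Group 2: 5241 × 0.942 = 4937
Group 3: 3391 × 0.94 = 3188
Group 4: 11186 × 0.944 = 10560
Net migration: Group 4 − 350 → 10210
Population now: 0–19=2976, 20–39=4937, 40–59=3188, 60–79=10210
— Period 3 —
Births: 4937 × 0.152 = 750 ; 3188 × 0.22 = 701 → 1451
Group 2: 2976 × 0.942 = 2803
Group 3: 4937 × 0.94 = 4641
Group 4: 3188 × 0.944 = 3009
Net migration: Group 4 − 350 → 2659
Population now: 0–19=1451, 20–39=2803, 40–59=4641, 60–79=2659
— Period 4 —
Births: 2803 × 0.152 = 426 ; 4641 × 0.22 = 1021 → 1447
Group 2: 1451 × 0.942 = 1367
Group 3: 2803 × 0.94 = 2635
Group 4: 4641 × 0.944 = 4381
Net migration: Group 4 − 350 → 4031
Population now: 0–19=1447, 20–39=1367, 40–59=2635, 60–79=4031
Scenario A total after 4 periods: 9480
Scenario B projection —
— Period 1 —
Births: 11900 × 0.182 = 2166 ; 15600 × 0.22 = 3432 → 5598
Group 2: 3600 × 0.942 = 3391
Group 3: 11900 × 0.94 = 11186
Group 4: 15600 × 0.944 = 14726
Net migration: Group 4 − 350 → 14376
Population now: 0–19=5598, 20–39=3391, 40–59=11186, 60–79=14376
— Period 2 —
Births: 3391 × 0.182 = 617 ; 11186 × 0.22 = 2461 → 3078
Group 2: 5598 × 0.942 = 5273
Group 3: 3391 × 0.94 = 3188
Group 4: 11186 × 0.944 = 10560
Net migration: Group 4 − 350 → 10210
Population now: 0–19=3078, 20–39=5273, 40–59=3188, 60–79=10210
— Period 3 —
Births: 5273 × 0.182 = 960 ; 3188 × 0.22 = 701 → 1661
Group 2: 3078 × 0.942 = 2899
Group 3: 5273 × 0.94 = 4957
Group 4: 3188 × 0.944 = 3009
Net migration: Group 4 − 350 → 2659
Population now: 0–19=1661, 20–39=2899, 40–59=4957, 60–79=2659
— Period 4 —
Births: 2899 × 0.182 = 528 ; 4957 × 0.22 = 1091 → 1619
Group 2: 1661 × 0.942 = 1565
Group 3: 2899 × 0.94 = 2725
Group 4: 4957 × 0.944 = 4679
Net migration: Group 4 − 350 → 4329
Population now: 0–19=1619, 20–39=1565, 40–59=2725, 60–79=4329
Scenario B total after 4 periods: 10238
Difference B − A = 10238 − 9480 = 758

758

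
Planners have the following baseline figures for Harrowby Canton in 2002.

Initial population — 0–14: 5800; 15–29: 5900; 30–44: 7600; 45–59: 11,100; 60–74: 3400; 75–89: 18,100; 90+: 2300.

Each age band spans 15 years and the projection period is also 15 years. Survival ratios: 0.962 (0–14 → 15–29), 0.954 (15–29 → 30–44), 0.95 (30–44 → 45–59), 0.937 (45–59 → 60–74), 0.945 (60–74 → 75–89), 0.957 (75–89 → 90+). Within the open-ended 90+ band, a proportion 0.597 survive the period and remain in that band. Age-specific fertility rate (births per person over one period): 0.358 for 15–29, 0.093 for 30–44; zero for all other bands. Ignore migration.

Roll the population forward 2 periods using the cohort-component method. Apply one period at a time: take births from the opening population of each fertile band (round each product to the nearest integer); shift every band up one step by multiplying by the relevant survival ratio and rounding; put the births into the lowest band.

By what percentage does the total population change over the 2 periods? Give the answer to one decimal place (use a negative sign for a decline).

Period 1.
Births: 5900 * 0.358 = 2112 ; 7600 * 0.093 = 707 — total 2819
15–29: 5800 * 0.962 = 5580
30–44: 5900 * 0.954 = 5629
45–59: 7600 * 0.95 = 7220
60–74: 11100 * 0.937 = 10401
75–89: 3400 * 0.945 = 3213
90+: 18100 * 0.957 + 2300 * 0.597 = 17322 + 1373 = 18695
Population now: 0–14=2819, 15–29=5580, 30–44=5629, 45–59=7220, 60–74=10401, 75–89=3213, 90+=18695
Period 2.
Births: 5580 * 0.358 = 1998 ; 5629 * 0.093 = 523 — total 2521
15–29: 2819 * 0.962 = 2712
30–44: 5580 * 0.954 = 5323
45–59: 5629 * 0.95 = 5348
60–74: 7220 * 0.937 = 6765
75–89: 10401 * 0.945 = 9829
90+: 3213 * 0.957 + 18695 * 0.597 = 3075 + 11161 = 14236
Population now: 0–14=2521, 15–29=2712, 30–44=5323, 45–59=5348, 60–74=6765, 75–89=9829, 90+=14236
Total: 54200 → 46734; change = -7466; percentage change = -13.8%

-13.8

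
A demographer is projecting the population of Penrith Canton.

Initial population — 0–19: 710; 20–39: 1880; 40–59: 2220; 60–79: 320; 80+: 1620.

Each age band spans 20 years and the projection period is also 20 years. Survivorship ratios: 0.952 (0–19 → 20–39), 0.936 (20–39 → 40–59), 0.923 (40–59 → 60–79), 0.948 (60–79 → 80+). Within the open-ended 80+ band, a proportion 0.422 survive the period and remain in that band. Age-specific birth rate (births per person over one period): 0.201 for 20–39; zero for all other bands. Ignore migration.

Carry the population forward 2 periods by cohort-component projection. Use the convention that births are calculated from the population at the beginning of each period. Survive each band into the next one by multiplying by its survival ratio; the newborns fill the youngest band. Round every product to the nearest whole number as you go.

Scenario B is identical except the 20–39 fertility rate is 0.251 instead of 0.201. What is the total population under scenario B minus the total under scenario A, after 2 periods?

123

Numbering the bands 1..5 from youngest to oldest:
Period 1.
Births: 1880 * 0.201 = 378
Band 2: 710 * 0.952 = 676
Band 3: 1880 * 0.936 = 1760
Band 4: 2220 * 0.923 = 2049
Band 5: 320 * 0.948 + 1620 * 0.422 = 303 + 684 = 987
End of period: [378, 676, 1760, 2049, 987]
Period 2.
Births: 676 * 0.201 = 136
Band 2: 378 * 0.952 = 360
Band 3: 676 * 0.936 = 633
Band 4: 1760 * 0.923 = 1624
Band 5: 2049 * 0.948 + 987 * 0.422 = 1942 + 417 = 2359
End of period: [136, 360, 633, 1624, 2359]
Scenario A total after 2 periods: 5112
Scenario B projection —
Period 1.
Births: 1880 * 0.251 = 472
Band 2: 710 * 0.952 = 676
Band 3: 1880 * 0.936 = 1760
Band 4: 2220 * 0.923 = 2049
Band 5: 320 * 0.948 + 1620 * 0.422 = 303 + 684 = 987
End of period: [472, 676, 1760, 2049, 987]
Period 2.
Births: 676 * 0.251 = 170
Band 2: 472 * 0.952 = 449
Band 3: 676 * 0.936 = 633
Band 4: 1760 * 0.923 = 1624
Band 5: 2049 * 0.948 + 987 * 0.422 = 1942 + 417 = 2359
End of period: [170, 449, 633, 1624, 2359]
Scenario B total after 2 periods: 5235
Difference B − A = 5235 − 5112 = 123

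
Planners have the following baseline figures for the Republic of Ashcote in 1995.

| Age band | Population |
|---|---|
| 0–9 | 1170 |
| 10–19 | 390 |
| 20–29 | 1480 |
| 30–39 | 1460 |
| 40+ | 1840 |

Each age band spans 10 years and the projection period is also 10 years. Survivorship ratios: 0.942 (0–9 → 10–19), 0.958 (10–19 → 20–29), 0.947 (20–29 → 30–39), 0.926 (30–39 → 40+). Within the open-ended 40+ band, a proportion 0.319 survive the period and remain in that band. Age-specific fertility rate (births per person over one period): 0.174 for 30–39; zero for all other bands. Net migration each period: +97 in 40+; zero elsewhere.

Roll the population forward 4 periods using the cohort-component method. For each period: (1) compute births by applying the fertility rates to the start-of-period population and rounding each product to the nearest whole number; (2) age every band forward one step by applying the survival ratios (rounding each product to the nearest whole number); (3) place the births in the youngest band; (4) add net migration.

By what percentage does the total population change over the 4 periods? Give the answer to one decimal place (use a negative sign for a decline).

-67.9

Numbering the bands 1..5 from youngest to oldest:
— Period 1 —
Births: 1460 × 0.174 = 254
Band 2: 1170 × 0.942 = 1102
Band 3: 390 × 0.958 = 374
Band 4: 1480 × 0.947 = 1402
Band 5: 1460 × 0.926 + 1840 × 0.319 = 1352 + 587 = 1939
Net migration: Band 5 + 97 → 2036
→ [254, 1102, 374, 1402, 2036]
— Period 2 —
Births: 1402 × 0.174 = 244
Band 2: 254 × 0.942 = 239
Band 3: 1102 × 0.958 = 1056
Band 4: 374 × 0.947 = 354
Band 5: 1402 × 0.926 + 2036 × 0.319 = 1298 + 649 = 1947
Net migration: Band 5 + 97 → 2044
→ [244, 239, 1056, 354, 2044]
— Period 3 —
Births: 354 × 0.174 = 62
Band 2: 244 × 0.942 = 230
Band 3: 239 × 0.958 = 229
Band 4: 1056 × 0.947 = 1000
Band 5: 354 × 0.926 + 2044 × 0.319 = 328 + 652 = 980
Net migration: Band 5 + 97 → 1077
→ [62, 230, 229, 1000, 1077]
— Period 4 —
Births: 1000 × 0.174 = 174
Band 2: 62 × 0.942 = 58
Band 3: 230 × 0.958 = 220
Band 4: 229 × 0.947 = 217
Band 5: 1000 × 0.926 + 1077 × 0.319 = 926 + 344 = 1270
Net migration: Band 5 + 97 → 1367
→ [174, 58, 220, 217, 1367]
Total: 6340 → 2036; change = -4304; percentage change = -67.9%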